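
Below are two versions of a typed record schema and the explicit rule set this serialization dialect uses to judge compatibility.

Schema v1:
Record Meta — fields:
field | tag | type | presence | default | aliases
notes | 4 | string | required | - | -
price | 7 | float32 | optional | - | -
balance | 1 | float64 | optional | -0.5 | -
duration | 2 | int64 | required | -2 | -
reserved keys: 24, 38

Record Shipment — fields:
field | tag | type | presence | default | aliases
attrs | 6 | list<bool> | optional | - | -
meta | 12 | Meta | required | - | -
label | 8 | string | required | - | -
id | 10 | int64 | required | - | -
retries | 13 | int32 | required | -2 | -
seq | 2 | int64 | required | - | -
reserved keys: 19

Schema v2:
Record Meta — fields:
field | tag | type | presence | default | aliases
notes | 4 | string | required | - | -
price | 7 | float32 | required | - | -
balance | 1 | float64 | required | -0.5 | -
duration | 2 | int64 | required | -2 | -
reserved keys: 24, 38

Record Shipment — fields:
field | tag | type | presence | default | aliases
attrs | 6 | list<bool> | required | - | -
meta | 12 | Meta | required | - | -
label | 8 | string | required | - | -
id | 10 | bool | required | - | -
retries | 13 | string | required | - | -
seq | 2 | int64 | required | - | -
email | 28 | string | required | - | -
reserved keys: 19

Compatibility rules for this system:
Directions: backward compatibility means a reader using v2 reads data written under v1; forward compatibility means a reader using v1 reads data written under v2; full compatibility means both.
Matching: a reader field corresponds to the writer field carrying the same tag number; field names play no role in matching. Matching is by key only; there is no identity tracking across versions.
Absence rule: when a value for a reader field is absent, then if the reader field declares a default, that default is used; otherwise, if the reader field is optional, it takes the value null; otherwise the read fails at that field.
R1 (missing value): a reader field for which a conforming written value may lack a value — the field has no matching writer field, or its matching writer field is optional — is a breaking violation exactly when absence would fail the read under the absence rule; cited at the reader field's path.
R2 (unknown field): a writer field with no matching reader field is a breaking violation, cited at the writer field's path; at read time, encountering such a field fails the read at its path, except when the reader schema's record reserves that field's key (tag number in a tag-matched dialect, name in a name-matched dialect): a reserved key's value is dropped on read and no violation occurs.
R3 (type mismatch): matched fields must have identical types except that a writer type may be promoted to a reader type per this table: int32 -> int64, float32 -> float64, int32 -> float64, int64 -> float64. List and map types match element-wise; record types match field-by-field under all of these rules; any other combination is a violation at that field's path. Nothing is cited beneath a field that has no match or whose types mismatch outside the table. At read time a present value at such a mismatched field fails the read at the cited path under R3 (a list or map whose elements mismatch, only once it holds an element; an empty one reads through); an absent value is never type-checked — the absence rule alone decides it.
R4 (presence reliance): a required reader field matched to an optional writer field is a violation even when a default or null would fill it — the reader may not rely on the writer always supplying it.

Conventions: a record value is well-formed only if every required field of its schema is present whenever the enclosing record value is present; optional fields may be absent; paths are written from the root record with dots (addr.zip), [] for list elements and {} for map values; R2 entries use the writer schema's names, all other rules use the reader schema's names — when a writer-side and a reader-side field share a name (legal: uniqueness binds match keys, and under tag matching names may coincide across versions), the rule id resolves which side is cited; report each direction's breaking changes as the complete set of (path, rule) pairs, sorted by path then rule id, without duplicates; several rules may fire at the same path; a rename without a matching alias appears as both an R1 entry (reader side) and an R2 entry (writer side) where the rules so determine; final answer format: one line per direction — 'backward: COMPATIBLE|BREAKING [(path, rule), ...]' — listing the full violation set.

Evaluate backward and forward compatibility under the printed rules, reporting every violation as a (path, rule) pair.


backward: BREAKING [(attrs, R1), (attrs, R4), (email, R1), (id, R3), (meta.balance, R4), (meta.price, R1), (meta.price, R4), (retries, R3)]; forward: BREAKING [(email, R2), (id, R3), (retries, R3)]

in Shipment below, arrows point writer -> reader
backward on Shipment — v2 reading data written by v1:
  writer optional, list<bool> -> list<bool>: reader attrs maps from writer attrs
  writer required, Meta -> Meta: reader meta maps from writer meta
  writer required, string -> string: reader label maps from writer label
  writer required, int64 -> bool: reader id maps from writer id
  writer required, int32 -> string: reader retries maps from writer retries
  writer required, int64 -> int64: reader seq maps from writer seq
  email: no writer-side match
  writer required, string -> string: reader meta.notes maps from writer meta.notes
  writer optional, float32 -> float32: reader meta.price maps from writer meta.price
  writer optional, float64 -> float64: reader meta.balance maps from writer meta.balance
  writer required, int64 -> int64: reader meta.duration maps from writer meta.duration
  breaking: (attrs, R1)
  breaking: (attrs, R4)
  breaking: (email, R1)
  breaking: (id, R3)
  breaking: (meta.balance, R4)
  breaking: (meta.price, R1)
  breaking: (meta.price, R4)
  breaking: (retries, R3)
  backward on Shipment therefore BREAKING (8)
forward on Shipment — v1 reading data written by v2:
  writer required, list<bool> -> list<bool>: reader attrs maps from writer attrs
  writer required, Meta -> Meta: reader meta maps from writer meta
  writer required, string -> string: reader label maps from writer label
  writer required, bool -> int64: reader id maps from writer id
  writer required, string -> int32: reader retries maps from writer retries
  writer required, int64 -> int64: reader seq maps from writer seq
  email (writer side), unknown to reader
  writer required, string -> string: reader meta.notes maps from writer meta.notes
  writer required, float32 -> float32: reader meta.price maps from writer meta.price
  writer required, float64 -> float64: reader meta.balance maps from writer meta.balance
  writer required, int64 -> int64: reader meta.duration maps from writer meta.duration
  breaking: (email, R2)
  breaking: (id, R3)
  breaking: (retries, R3)
  forward on Shipment therefore BREAKING (3)


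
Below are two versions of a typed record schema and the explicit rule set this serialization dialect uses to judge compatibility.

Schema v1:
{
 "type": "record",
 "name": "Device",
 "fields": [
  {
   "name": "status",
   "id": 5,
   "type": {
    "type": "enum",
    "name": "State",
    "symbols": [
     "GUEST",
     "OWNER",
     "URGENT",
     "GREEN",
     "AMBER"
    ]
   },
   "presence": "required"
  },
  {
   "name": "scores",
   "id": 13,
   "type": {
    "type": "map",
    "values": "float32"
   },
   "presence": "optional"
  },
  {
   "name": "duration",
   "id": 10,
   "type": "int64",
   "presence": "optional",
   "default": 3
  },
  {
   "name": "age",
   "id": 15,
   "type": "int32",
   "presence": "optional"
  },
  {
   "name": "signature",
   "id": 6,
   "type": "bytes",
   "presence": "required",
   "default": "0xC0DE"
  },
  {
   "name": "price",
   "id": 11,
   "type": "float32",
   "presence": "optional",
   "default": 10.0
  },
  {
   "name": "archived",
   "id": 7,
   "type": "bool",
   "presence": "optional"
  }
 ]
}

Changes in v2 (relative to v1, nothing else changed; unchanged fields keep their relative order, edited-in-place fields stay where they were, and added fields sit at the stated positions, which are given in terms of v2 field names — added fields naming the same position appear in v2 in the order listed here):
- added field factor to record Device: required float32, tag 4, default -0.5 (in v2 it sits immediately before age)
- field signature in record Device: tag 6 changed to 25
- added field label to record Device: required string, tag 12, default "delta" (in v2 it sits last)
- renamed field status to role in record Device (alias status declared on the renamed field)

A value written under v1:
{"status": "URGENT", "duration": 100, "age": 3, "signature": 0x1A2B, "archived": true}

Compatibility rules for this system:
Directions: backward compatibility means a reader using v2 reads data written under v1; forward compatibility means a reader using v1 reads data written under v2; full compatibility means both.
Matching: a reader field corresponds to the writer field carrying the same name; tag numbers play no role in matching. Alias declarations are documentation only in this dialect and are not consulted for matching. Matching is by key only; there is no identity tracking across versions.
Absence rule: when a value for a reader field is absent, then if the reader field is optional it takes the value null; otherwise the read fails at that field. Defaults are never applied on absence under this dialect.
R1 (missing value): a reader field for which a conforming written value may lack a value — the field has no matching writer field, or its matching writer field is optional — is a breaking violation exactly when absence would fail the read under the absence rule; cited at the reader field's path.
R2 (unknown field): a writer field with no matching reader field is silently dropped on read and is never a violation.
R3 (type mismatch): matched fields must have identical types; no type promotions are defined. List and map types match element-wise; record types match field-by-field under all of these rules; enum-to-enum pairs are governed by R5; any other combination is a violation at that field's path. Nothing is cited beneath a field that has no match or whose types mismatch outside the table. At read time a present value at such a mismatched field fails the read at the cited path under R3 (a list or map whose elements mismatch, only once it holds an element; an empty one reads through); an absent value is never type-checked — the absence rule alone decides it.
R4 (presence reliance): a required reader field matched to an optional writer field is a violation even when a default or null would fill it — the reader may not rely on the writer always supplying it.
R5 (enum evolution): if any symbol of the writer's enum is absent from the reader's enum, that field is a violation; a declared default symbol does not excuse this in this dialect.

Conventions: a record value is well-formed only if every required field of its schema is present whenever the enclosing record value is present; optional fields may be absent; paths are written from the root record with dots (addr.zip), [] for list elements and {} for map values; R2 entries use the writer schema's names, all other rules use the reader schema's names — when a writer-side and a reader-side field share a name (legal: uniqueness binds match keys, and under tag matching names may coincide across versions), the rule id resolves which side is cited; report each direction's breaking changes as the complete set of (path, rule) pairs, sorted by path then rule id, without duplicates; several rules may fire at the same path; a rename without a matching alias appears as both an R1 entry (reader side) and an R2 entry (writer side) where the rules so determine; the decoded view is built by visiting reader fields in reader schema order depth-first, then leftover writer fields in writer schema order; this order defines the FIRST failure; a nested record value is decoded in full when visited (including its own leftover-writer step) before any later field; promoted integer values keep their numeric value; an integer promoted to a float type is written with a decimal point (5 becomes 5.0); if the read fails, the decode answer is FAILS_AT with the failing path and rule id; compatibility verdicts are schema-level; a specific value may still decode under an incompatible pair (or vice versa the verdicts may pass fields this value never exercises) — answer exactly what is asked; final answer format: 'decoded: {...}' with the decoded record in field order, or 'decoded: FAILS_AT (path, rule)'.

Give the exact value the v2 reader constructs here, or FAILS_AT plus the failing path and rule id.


decoded: FAILS_AT (role, R1)

in Device below, arrows point writer -> reader
decoding the Device value with the v2 reader:
  read fails at role under R1 (no fill)
  => FAILS_AT (role, R1)
the other Device changes do not affect what is asked:
  added field label to record Device: required string, tag 12, default "delta" (in v2 it sits last) -> a verdict-level change on Device — the shown value reads the same
  field signature in record Device: tag 6 changed to 25 -> inert under this dialect — no rule fires on Device and the result does not move
  added field factor to record Device: required float32, tag 4, default -0.5 (in v2 it sits immediately before age) -> a verdict-level change on Device — the shown value reads the same


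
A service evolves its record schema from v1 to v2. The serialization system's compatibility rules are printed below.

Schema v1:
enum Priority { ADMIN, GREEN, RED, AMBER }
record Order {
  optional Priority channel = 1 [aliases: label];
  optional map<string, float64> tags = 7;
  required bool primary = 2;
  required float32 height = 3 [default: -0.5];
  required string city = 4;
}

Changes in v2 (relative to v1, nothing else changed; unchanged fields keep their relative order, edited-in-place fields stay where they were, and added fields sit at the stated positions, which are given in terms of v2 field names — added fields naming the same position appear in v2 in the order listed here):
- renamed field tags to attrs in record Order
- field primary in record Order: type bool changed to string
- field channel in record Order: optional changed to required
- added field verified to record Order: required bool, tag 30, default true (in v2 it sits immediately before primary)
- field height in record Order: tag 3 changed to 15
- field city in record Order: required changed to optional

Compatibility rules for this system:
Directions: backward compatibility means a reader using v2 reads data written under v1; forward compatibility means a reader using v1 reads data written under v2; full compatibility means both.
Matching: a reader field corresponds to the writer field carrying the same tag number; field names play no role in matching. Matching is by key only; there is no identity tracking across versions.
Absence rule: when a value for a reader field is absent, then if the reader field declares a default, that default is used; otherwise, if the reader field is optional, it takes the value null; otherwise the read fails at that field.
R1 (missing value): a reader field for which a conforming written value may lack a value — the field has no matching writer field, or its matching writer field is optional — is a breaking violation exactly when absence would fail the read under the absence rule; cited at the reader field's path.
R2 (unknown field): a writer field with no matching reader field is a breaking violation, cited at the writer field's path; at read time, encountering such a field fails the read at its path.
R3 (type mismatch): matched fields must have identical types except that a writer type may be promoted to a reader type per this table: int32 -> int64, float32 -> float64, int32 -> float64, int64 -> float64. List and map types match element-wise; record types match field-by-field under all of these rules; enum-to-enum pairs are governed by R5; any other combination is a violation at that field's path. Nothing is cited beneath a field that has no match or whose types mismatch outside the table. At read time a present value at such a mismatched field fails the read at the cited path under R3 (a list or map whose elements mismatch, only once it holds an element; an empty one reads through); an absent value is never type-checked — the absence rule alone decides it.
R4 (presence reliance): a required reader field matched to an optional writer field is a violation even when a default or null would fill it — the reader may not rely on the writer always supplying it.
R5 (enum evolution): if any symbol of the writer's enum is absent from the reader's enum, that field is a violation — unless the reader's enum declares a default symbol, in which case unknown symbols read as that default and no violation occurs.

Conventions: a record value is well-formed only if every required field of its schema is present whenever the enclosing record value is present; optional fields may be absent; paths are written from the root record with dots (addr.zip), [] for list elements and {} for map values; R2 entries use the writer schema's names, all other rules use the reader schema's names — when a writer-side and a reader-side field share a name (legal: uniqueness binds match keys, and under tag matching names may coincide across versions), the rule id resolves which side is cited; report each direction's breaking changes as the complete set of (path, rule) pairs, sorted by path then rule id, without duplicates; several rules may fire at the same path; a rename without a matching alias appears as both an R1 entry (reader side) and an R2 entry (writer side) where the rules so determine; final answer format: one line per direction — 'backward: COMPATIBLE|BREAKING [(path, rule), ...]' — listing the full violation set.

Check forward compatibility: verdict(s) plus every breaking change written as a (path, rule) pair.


each type pair in Order: writer, then reader
forward pass over Order, reader schema v1, writer schema v2:
  Priority -> Priority, writer required: channel aligns to channel
  map<string, float64> -> map<string, float64>, writer optional: tags aligns to attrs
  string -> bool, writer required: primary aligns to primary
  no writer field matches reader height
  string -> string, writer optional: city aligns to city
  leftover writer field: verified
  leftover writer field: height
  rule R1 violated at city
  rule R4 violated at city
  rule R2 violated at height
  rule R3 violated at primary
  rule R2 violated at verified
  => 5 violation(s): forward is BREAKING for Order
checking off the Order differences that do not matter here:
  renamed field tags to attrs in record Order -> fires no rule on Order, leaving the asked answer as it is
  field channel in record Order: optional changed to required -> its effect on Order is confined to the backward direction, not asked

forward: BREAKING [(city, R1), (city, R4), (height, R2), (primary, R3), (verified, R2)]


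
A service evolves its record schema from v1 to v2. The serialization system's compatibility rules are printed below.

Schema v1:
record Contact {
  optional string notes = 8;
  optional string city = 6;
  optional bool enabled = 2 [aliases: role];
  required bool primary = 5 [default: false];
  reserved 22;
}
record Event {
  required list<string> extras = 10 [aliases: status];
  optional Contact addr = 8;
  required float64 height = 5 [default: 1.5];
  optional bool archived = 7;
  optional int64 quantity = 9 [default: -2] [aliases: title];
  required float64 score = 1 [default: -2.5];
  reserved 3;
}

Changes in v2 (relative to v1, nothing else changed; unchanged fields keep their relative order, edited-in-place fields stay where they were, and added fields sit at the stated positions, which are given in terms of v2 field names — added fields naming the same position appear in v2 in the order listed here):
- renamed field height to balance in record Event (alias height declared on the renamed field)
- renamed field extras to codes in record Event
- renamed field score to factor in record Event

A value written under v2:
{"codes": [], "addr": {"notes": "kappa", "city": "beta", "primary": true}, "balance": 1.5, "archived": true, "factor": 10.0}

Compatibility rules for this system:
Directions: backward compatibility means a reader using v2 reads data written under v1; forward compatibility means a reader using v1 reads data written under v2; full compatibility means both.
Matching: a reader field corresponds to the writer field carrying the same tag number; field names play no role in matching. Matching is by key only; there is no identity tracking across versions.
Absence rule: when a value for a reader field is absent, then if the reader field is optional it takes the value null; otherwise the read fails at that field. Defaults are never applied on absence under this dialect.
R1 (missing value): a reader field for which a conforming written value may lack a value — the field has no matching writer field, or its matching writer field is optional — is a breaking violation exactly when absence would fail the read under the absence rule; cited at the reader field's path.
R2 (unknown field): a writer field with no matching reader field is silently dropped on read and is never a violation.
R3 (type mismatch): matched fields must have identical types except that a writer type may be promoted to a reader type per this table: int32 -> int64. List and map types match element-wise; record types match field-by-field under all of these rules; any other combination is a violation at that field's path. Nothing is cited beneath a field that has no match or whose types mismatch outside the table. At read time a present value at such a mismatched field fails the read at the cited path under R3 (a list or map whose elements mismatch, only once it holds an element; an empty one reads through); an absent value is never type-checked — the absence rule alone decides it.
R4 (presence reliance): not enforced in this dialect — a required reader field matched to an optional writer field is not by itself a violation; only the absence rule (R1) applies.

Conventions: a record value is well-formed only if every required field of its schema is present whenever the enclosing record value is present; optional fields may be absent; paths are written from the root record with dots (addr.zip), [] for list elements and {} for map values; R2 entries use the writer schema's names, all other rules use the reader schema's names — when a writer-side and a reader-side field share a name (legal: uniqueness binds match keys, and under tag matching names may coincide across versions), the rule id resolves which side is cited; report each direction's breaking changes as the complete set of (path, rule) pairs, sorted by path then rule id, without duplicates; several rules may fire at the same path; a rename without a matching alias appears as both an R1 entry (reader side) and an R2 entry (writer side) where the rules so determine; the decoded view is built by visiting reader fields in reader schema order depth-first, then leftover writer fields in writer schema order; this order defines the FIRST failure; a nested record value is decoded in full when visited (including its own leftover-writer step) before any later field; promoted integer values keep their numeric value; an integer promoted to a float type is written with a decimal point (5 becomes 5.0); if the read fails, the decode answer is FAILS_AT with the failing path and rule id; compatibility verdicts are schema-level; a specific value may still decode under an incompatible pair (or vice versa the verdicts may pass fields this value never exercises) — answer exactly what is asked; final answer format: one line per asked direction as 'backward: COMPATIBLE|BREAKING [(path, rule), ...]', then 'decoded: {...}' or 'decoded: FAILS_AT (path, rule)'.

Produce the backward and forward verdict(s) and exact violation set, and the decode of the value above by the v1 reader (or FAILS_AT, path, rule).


backward: COMPATIBLE []; forward: COMPATIBLE []; decoded: {"extras": [], "addr": {"notes": "kappa", "city": "beta", "enabled": null, "primary": true}, "height": 1.5, "archived": true, "quantity": null, "score": 10.0}

each type pair in Event: writer, then reader
backward on Event — v2 reading data written by v1:
  codes: paired with writer extras (list<string> -> list<string>; writer required)
  addr: paired with writer addr (Contact -> Contact; writer optional)
  balance: paired with writer height (float64 -> float64; writer required)
  archived: paired with writer archived (bool -> bool; writer optional)
  quantity: paired with writer quantity (int64 -> int64; writer optional)
  factor: paired with writer score (float64 -> float64; writer required)
  addr.notes: paired with writer addr.notes (string -> string; writer optional)
  addr.city: paired with writer addr.city (string -> string; writer optional)
  addr.enabled: paired with writer addr.enabled (bool -> bool; writer optional)
  addr.primary: paired with writer addr.primary (bool -> bool; writer required)
  => no violations; backward on Event: COMPATIBLE
forward on Event — v1 reading data written by v2:
  extras: paired with writer codes (list<string> -> list<string>; writer required)
  addr: paired with writer addr (Contact -> Contact; writer optional)
  height: paired with writer balance (float64 -> float64; writer required)
  archived: paired with writer archived (bool -> bool; writer optional)
  quantity: paired with writer quantity (int64 -> int64; writer optional)
  score: paired with writer factor (float64 -> float64; writer required)
  addr.notes: paired with writer addr.notes (string -> string; writer optional)
  addr.city: paired with writer addr.city (string -> string; writer optional)
  addr.enabled: paired with writer addr.enabled (bool -> bool; writer optional)
  addr.primary: paired with writer addr.primary (bool -> bool; writer required)
  => no violations; forward on Event: COMPATIBLE
migrating the Event value to v1:
  extras := [] (from writer codes)
  addr.notes := "kappa"
  addr.city := "beta"
  addr.enabled := null (absent, optional -> null)
  addr.primary := true
  height := 1.5 (from writer balance)
  archived := true
  quantity := null (absent, optional -> null)
  score := 10.0 (from writer factor)
  => decoded: {"extras": [], "addr": {"notes": "kappa", "city": "beta", "enabled": null, "primary": true}, "height": 1.5, "archived": true, "quantity": null, "score": 10.0}


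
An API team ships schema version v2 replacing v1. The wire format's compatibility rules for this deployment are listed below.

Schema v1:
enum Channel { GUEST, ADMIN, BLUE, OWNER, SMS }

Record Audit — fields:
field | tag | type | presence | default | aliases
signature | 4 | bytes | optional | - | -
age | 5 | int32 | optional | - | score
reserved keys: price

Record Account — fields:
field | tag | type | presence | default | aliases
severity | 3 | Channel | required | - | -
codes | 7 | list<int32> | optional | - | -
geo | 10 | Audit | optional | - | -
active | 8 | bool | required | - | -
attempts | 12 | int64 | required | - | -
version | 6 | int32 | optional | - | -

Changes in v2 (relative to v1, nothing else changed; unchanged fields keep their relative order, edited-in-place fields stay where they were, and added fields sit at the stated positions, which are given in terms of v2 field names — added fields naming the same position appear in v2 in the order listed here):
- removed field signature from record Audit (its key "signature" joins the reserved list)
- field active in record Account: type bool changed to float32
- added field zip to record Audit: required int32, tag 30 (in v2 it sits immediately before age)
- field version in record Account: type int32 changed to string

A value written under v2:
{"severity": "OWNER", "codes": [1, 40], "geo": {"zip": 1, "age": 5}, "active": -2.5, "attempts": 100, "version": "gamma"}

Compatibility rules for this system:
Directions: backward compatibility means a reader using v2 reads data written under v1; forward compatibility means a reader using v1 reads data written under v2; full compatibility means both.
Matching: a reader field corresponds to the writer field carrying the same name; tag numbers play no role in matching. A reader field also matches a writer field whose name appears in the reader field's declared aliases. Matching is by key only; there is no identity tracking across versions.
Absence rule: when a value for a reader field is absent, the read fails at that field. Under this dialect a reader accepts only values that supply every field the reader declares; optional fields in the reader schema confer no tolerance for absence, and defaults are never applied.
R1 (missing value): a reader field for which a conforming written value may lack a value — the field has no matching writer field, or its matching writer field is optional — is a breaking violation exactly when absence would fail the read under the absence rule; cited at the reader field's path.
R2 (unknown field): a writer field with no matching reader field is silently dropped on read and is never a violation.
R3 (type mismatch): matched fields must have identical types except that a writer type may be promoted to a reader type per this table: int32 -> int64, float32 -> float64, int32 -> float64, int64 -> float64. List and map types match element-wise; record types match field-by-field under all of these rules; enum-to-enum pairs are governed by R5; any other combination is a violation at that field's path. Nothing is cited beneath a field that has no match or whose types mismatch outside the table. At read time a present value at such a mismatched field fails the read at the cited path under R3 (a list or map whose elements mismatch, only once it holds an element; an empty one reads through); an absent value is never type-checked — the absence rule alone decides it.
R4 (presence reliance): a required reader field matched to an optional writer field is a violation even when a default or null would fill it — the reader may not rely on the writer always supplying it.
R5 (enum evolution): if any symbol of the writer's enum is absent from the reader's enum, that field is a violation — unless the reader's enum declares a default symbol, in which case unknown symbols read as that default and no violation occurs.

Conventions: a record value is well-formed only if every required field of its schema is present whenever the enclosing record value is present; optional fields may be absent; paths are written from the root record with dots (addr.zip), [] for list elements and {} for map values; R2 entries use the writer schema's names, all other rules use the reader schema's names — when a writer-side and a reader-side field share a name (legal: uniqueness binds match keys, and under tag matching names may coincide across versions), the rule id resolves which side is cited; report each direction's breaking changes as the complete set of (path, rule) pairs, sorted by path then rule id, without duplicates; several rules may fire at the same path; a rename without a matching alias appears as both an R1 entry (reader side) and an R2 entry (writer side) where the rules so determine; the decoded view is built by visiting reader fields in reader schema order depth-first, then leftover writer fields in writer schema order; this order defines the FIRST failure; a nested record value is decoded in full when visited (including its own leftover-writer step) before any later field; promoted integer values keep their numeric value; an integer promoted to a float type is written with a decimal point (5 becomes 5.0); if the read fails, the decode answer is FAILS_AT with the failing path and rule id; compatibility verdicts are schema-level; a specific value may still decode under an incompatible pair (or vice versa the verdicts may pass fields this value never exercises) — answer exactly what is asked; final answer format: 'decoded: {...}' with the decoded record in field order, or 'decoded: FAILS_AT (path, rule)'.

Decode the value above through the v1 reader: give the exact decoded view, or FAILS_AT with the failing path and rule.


in Account below, arrows point writer -> reader
decode walk for Account under reader schema v1:
  severity := "OWNER"
  codes := [1, 40]
  read fails at geo.signature under R1 (no fill)
  => FAILS_AT (geo.signature, R1)
diffs on Account not affecting the asked answer:
  field active in record Account: type bool changed to float32 -> changes Account's schema-level verdicts only — the decode of this value is the same
  added field zip to record Audit: required int32, tag 30 (in v2 it sits immediately before age) -> changes Account's schema-level verdicts only — the decode of this value is the same
  field version in record Account: type int32 changed to string -> changes Account's schema-level verdicts only — the decode of this value is the same

decoded: FAILS_AT (geo.signature, R1)


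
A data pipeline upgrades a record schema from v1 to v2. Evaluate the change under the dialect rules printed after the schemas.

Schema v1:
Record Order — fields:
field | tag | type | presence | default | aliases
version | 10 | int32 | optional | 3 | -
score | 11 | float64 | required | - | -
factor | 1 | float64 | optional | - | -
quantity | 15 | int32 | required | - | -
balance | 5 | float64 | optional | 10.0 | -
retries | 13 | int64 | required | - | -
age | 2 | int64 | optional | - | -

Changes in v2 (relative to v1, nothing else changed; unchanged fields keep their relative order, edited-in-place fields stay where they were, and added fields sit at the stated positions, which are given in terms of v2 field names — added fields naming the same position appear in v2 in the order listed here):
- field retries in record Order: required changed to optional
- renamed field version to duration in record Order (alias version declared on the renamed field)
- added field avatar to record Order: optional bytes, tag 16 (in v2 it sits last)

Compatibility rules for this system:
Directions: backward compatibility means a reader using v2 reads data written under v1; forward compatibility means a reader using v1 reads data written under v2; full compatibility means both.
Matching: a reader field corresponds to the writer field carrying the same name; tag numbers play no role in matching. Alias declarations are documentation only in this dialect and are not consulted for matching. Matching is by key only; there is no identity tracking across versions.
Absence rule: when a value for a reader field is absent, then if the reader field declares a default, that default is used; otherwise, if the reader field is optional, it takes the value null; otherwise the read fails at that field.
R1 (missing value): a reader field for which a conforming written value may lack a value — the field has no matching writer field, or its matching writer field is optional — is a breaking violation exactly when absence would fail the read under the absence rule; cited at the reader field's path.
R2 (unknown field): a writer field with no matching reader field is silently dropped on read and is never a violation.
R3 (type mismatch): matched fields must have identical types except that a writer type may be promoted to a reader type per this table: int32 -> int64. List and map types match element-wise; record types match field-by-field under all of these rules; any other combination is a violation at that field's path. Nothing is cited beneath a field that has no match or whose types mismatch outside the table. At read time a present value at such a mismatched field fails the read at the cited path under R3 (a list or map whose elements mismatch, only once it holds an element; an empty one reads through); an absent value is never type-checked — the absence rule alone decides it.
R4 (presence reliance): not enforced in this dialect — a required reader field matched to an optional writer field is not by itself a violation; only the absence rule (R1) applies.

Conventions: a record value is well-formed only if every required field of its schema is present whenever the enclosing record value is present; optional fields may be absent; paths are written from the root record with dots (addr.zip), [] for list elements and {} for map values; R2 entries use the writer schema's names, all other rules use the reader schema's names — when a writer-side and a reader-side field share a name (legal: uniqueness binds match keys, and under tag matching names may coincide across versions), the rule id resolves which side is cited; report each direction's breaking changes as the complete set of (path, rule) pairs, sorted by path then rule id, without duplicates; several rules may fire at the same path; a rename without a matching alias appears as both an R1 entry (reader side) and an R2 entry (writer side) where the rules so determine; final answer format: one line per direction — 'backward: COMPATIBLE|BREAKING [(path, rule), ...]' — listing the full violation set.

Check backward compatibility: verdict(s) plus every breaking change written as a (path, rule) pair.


backward: COMPATIBLE []

arrows below run writer -> reader for Order
checking backward for Order: reader v2 against writer v1:
  duration: no writer match
  score: float64 -> float64, writer required; from score
  factor: float64 -> float64, writer optional; from factor
  quantity: int32 -> int32, writer required; from quantity
  balance: float64 -> float64, writer optional; from balance
  retries: int64 -> int64, writer required; from retries
  age: int64 -> int64, writer optional; from age
  avatar: no writer match
  writer field version has no reader counterpart
  nothing fires on Order: backward is COMPATIBLE
ruling out the remaining Order differences:
  field retries in record Order: required changed to optional -> affects forward compatibility only, which is not asked
  renamed field version to duration in record Order (alias version declared on the renamed field) -> inert for the asked Order verdict: nothing fires
  added field avatar to record Order: optional bytes, tag 16 (in v2 it sits last) -> inert for the asked Order verdict: nothing fires


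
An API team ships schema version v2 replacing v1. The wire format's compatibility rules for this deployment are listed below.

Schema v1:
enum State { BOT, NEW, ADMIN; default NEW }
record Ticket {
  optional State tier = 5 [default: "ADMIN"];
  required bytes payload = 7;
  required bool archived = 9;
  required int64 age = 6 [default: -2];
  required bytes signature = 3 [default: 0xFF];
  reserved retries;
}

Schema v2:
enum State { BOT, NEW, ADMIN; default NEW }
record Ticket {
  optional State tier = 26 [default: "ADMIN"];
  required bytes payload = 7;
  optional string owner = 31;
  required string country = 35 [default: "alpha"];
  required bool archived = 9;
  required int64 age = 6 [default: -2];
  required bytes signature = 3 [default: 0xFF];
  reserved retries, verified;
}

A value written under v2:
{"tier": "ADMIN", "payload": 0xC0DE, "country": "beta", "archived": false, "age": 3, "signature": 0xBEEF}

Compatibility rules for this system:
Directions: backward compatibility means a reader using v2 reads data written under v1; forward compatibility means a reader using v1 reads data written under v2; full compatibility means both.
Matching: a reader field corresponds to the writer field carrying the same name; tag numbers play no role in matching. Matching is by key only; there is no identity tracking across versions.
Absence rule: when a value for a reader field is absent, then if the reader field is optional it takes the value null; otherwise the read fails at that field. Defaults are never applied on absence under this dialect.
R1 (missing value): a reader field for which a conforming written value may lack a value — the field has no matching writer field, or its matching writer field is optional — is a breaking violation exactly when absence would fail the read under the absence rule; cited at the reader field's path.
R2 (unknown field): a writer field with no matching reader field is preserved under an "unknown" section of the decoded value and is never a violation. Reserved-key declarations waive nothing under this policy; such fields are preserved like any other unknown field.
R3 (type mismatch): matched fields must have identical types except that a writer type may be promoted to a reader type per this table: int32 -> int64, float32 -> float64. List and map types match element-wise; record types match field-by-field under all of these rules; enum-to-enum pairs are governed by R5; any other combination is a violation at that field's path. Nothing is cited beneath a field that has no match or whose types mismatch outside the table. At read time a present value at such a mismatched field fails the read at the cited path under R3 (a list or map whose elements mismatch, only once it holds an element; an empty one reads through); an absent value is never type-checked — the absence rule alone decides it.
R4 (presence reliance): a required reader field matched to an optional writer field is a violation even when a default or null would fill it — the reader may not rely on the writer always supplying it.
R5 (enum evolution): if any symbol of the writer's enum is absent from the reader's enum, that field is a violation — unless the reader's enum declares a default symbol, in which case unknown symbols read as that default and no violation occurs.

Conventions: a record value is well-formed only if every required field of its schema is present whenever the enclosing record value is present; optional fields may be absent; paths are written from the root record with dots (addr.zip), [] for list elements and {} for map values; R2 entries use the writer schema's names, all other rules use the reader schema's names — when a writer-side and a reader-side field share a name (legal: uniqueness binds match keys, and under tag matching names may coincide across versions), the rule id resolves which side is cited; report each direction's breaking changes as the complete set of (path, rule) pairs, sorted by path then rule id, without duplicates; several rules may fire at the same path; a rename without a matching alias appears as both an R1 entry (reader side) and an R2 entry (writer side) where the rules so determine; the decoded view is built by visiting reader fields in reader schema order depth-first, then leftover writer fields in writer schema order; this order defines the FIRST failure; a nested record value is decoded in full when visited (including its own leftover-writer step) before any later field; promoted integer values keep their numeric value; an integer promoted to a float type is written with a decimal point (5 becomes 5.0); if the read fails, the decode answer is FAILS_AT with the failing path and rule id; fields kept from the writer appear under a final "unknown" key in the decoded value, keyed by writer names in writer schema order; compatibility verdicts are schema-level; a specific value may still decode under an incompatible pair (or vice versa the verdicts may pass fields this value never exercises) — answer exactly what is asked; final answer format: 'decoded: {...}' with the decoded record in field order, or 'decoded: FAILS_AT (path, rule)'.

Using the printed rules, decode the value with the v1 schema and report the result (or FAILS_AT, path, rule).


arrows below run writer -> reader for Ticket
decoding the Ticket value with the v1 reader:
  tier := "ADMIN"
  payload := 0xC0DE
  archived := false
  age := 3
  signature := 0xBEEF
  writer country: kept under "unknown"
  => decoded: {"tier": "ADMIN", "payload": 0xC0DE, "archived": false, "age": 3, "signature": 0xBEEF, "unknown": {"country": "beta"}}
remaining Ticket differences; none change what is asked:
  field tier in record Ticket: tag 5 changed to 26 -> fires no rule on Ticket under this dialect and leaves the result unchanged
  added field owner to record Ticket: optional string, tag 31 (in v2 it sits immediately before archived) -> fires no rule on Ticket under this dialect and leaves the result unchanged

decoded: {"tier": "ADMIN", "payload": 0xC0DE, "archived": false, "age": 3, "signature": 0xBEEF, "unknown": {"country": "beta"}}
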